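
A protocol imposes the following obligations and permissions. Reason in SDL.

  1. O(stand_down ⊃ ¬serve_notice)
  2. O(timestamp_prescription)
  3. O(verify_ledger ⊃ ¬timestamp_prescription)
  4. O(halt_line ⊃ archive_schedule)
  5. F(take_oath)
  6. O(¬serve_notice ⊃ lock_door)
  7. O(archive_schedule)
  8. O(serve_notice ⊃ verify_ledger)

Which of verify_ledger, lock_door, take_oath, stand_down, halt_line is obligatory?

Premise 2 states O(timestamp_prescription) outright.
Premise 3, O(verify_ledger ⊃ ¬timestamp_prescription), contraposes to O(timestamp_prescription ⊃ ¬verify_ledger); with O(timestamp_prescription) we get O(¬verify_ledger).
The contrapositive of premise 8 (O(serve_notice ⊃ verify_ledger)) is O(¬verify_ledger ⊃ ¬serve_notice), and O(¬verify_ledger) is already established, so O(¬serve_notice).
With premise 6, O(¬serve_notice ⊃ lock_door), the K-axiom yields O(lock_door).
So O(lock_door) holds — lock_door is obligatory. None of the other listed options is made obligatory by any chain of premises.

lock_door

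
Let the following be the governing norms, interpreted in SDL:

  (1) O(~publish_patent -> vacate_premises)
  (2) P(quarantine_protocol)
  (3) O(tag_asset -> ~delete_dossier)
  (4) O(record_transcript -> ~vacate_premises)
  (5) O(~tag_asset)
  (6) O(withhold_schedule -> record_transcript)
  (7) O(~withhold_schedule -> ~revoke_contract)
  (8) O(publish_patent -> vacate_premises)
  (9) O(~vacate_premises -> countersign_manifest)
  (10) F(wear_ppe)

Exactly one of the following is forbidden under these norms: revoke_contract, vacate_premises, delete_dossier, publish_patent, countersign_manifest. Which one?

Premises 8 and 1 cover both cases: O(publish_patent -> vacate_premises) and O(~publish_patent -> vacate_premises). Since publish_patent ∨ ~publish_patent is a tautology, O(vacate_premises) follows.
Premise 4, O(record_transcript -> ~vacate_premises), contraposes to O(vacate_premises -> ~record_transcript); with O(vacate_premises) we get O(~record_transcript).
Premise 6, O(withhold_schedule -> record_transcript), contraposes to O(~record_transcript -> ~withhold_schedule); with O(~record_transcript) we get O(~withhold_schedule).
Premise 7 is O(~withhold_schedule -> ~revoke_contract); since O(~withhold_schedule), deontic closure gives O(~revoke_contract).
So O(~revoke_contract) holds, i.e. revoke_contract is forbidden. None of the other listed options is forbidden under the premises.

revoke_contract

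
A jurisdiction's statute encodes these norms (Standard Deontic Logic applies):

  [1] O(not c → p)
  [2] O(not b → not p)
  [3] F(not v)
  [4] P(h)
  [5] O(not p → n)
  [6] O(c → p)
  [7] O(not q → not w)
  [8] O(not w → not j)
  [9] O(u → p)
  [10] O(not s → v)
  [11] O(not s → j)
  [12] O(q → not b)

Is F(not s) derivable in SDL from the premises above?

Yes

Premises 1 and 6 are O(not c → p) and O(c → p); every ideal world satisfies not c or c, so in either case p holds — hence O(p).
Premise 2, O(not b → not p), contraposes to O(p → b); with O(p) we get O(b).
Premise 12, O(q → not b), contraposes to O(b → not q); with O(b) we get O(not q).
Premise 7 is O(not q → not w); since O(not q), deontic closure gives O(not w).
From O(not w) and premise 8, O(not w → not j), we obtain O(not j).
Premise 11, O(not s → j), contraposes to O(not j → s); with O(not j) we get O(s).
Premises 3, 4, 5, 9, 10 do not contribute to this derivation.
So O(s) holds, i.e. F(not s). The claim follows.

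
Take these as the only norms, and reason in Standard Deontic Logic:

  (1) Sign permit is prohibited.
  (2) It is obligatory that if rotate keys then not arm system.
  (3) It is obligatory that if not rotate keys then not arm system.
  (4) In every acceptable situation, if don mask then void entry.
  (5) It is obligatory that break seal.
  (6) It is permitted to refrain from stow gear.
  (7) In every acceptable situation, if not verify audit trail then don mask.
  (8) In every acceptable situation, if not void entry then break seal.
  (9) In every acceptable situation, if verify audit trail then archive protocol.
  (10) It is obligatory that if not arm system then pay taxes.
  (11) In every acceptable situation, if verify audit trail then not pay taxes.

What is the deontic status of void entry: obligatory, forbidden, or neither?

Premises 2 and 3 are O(rotate_keys → ¬arm_system) and O(¬rotate_keys → ¬arm_system); every ideal world satisfies rotate_keys or ¬rotate_keys, so in either case ¬arm_system holds — hence O(¬arm_system).
From O(¬arm_system) and premise 10, O(¬arm_system → pay_taxes), we obtain O(pay_taxes).
Premise 11 is O(verify_audit_trail → ¬pay_taxes); contrapositively O(pay_taxes → ¬verify_audit_trail). Since O(pay_taxes) holds, K gives O(¬verify_audit_trail).
From O(¬verify_audit_trail) and premise 7, O(¬verify_audit_trail → don_mask), we obtain O(don_mask).
Premise 4 is O(don_mask → void_entry); since O(don_mask), deontic closure gives O(void_entry).
Premises 1, 5, 6, 8, 9 do not contribute to this derivation.
Hence void_entry is obligatory.

Obligatory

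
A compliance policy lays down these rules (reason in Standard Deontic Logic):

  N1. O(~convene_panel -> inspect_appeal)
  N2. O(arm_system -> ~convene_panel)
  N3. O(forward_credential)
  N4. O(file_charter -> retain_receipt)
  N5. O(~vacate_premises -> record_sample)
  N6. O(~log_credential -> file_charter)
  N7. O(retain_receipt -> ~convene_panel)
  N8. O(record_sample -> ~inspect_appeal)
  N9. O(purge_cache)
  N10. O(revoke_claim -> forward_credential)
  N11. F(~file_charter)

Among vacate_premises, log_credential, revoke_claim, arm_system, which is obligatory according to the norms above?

vacate_premises

Premise 11 is F(~file_charter), i.e. O(file_charter).
Applying K to premise 4 (O(file_charter -> retain_receipt)) and O(file_charter) yields O(retain_receipt).
Premise 7 is O(retain_receipt -> ~convene_panel); since O(retain_receipt), deontic closure gives O(~convene_panel).
Premise 1 is O(~convene_panel -> inspect_appeal); since O(~convene_panel), deontic closure gives O(inspect_appeal).
Premise 8, O(record_sample -> ~inspect_appeal), contraposes to O(inspect_appeal -> ~record_sample); with O(inspect_appeal) we get O(~record_sample).
The contrapositive of premise 5 (O(~vacate_premises -> record_sample)) is O(~record_sample -> vacate_premises), and O(~record_sample) is already established, so O(vacate_premises).
So O(vacate_premises) holds — vacate_premises is obligatory. None of the other listed options is made obligatory by any chain of premises.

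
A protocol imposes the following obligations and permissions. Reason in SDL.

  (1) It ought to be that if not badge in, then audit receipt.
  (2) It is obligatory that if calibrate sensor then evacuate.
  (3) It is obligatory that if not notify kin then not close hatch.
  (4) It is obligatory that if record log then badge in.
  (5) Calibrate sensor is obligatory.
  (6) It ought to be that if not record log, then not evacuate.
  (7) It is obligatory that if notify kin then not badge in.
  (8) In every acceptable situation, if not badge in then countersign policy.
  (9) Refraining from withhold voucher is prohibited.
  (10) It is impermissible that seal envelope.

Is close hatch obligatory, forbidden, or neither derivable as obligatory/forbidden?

Premise 5 states O(calibrate_sensor) outright.
With premise 2, O(calibrate_sensor → evacuate), the K-axiom yields O(evacuate).
The contrapositive of premise 6 (O(¬record_log → ¬evacuate)) is O(evacuate → record_log), and O(evacuate) is already established, so O(record_log).
From O(record_log) and premise 4, O(record_log → badge_in), we obtain O(badge_in).
Premise 7, O(notify_kin → ¬badge_in), contraposes to O(badge_in → ¬notify_kin); with O(badge_in) we get O(¬notify_kin).
Applying K to premise 3 (O(¬notify_kin → ¬close_hatch)) and O(¬notify_kin) yields O(¬close_hatch).
Premises 1, 8, 9, 10 do not contribute to this derivation.
Thus O(¬close_hatch), which is F(close_hatch): close_hatch is forbidden.

Forbidden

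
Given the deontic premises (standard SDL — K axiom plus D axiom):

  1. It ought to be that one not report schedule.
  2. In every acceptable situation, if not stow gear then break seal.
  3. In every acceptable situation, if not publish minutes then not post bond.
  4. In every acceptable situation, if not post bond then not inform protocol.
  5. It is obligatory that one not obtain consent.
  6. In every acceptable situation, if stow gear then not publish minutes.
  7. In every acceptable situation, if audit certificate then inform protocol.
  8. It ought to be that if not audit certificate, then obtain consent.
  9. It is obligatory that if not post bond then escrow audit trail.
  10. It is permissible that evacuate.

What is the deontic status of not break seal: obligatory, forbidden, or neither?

From premise 5 we have O(¬obtain_consent).
Premise 8 is O(¬audit_certificate → obtain_consent); contrapositively O(¬obtain_consent → audit_certificate). Since O(¬obtain_consent) holds, K gives O(audit_certificate).
From O(audit_certificate) and premise 7, O(audit_certificate → inform_protocol), we obtain O(inform_protocol).
Premise 4 is O(¬post_bond → ¬inform_protocol); contrapositively O(inform_protocol → post_bond). Since O(inform_protocol) holds, K gives O(post_bond).
Premise 3 is O(¬publish_minutes → ¬post_bond); contrapositively O(post_bond → publish_minutes). Since O(post_bond) holds, K gives O(publish_minutes).
Premise 6 is O(stow_gear → ¬publish_minutes); contrapositively O(publish_minutes → ¬stow_gear). Since O(publish_minutes) holds, K gives O(¬stow_gear).
Applying K to premise 2 (O(¬stow_gear → break_seal)) and O(¬stow_gear) yields O(break_seal).
Premises 1, 9, 10 do not contribute to this derivation.
Thus O(break_seal), which is F(¬break_seal): ¬break_seal is forbidden.

Forbidden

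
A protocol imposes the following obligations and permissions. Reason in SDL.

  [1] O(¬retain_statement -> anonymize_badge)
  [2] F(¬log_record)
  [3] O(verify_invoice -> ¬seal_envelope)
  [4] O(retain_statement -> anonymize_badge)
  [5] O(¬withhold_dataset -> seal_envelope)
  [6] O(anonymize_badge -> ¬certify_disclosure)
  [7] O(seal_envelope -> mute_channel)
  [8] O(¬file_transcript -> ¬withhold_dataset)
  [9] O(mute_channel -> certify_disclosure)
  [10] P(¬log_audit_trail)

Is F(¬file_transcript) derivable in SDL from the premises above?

Premises 4 and 1 are O(retain_statement -> anonymize_badge) and O(¬retain_statement -> anonymize_badge); every ideal world satisfies retain_statement or ¬retain_statement, so in either case anonymize_badge holds — hence O(anonymize_badge).
With premise 6, O(anonymize_badge -> ¬certify_disclosure), the K-axiom yields O(¬certify_disclosure).
The contrapositive of premise 9 (O(mute_channel -> certify_disclosure)) is O(¬certify_disclosure -> ¬mute_channel), and O(¬certify_disclosure) is already established, so O(¬mute_channel).
The contrapositive of premise 7 (O(seal_envelope -> mute_channel)) is O(¬mute_channel -> ¬seal_envelope), and O(¬mute_channel) is already established, so O(¬seal_envelope).
Premise 5, O(¬withhold_dataset -> seal_envelope), contraposes to O(¬seal_envelope -> withhold_dataset); with O(¬seal_envelope) we get O(withhold_dataset).
Premise 8, O(¬file_transcript -> ¬withhold_dataset), contraposes to O(withhold_dataset -> file_transcript); with O(withhold_dataset) we get O(file_transcript).
Premises 2, 3, 10 do not contribute to this derivation.
So O(file_transcript) holds, i.e. F(¬file_transcript). The claim follows.

Yes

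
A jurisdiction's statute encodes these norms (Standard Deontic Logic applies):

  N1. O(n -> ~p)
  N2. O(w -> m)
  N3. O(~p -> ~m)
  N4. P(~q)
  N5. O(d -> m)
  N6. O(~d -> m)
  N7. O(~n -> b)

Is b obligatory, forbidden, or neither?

Premises 6 and 5 are O(~d -> m) and O(d -> m); every ideal world satisfies ~d or d, so in either case m holds — hence O(m).
Premise 3, O(~p -> ~m), contraposes to O(m -> p); with O(m) we get O(p).
The contrapositive of premise 1 (O(n -> ~p)) is O(p -> ~n), and O(p) is already established, so O(~n).
From O(~n) and premise 7, O(~n -> b), we obtain O(b).
Premises 2, 4 do not contribute to this derivation.
Hence b is obligatory.

Obligatory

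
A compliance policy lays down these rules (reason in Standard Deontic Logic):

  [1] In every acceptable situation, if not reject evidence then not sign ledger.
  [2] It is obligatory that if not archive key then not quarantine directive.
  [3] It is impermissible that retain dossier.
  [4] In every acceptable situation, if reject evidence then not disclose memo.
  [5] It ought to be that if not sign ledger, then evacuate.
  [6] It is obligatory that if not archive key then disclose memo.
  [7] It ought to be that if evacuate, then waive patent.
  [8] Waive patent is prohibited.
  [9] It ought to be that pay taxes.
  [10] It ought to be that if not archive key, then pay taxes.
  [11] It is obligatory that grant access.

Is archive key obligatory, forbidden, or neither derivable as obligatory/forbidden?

Premise 8, F(waive_patent), is equivalent to O(¬waive_patent).
The contrapositive of premise 7 (O(evacuate → waive_patent)) is O(¬waive_patent → ¬evacuate), and O(¬waive_patent) is already established, so O(¬evacuate).
Premise 5 is O(¬sign_ledger → evacuate); contrapositively O(¬evacuate → sign_ledger). Since O(¬evacuate) holds, K gives O(sign_ledger).
Premise 1, O(¬reject_evidence → ¬sign_ledger), contraposes to O(sign_ledger → reject_evidence); with O(sign_ledger) we get O(reject_evidence).
Applying K to premise 4 (O(reject_evidence → ¬disclose_memo)) and O(reject_evidence) yields O(¬disclose_memo).
The contrapositive of premise 6 (O(¬archive_key → disclose_memo)) is O(¬disclose_memo → archive_key), and O(¬disclose_memo) is already established, so O(archive_key).
Premises 2, 3, 9, 10, 11 do not contribute to this derivation.
Hence archive_key is obligatory.

Obligatory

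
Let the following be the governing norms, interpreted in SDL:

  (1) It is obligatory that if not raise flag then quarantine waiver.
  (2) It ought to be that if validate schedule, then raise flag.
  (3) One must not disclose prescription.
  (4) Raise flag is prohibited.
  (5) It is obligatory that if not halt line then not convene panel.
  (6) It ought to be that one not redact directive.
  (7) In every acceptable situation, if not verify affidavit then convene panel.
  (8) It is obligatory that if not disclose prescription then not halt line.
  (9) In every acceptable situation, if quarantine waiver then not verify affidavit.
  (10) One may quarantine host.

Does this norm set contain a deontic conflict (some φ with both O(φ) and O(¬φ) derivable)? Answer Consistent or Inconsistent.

Premise 3 is F(disclose_prescription), i.e. O(¬disclose_prescription).
Premise 8 is O(¬disclose_prescription → ¬halt_line); since O(¬disclose_prescription), deontic closure gives O(¬halt_line).
With premise 5, O(¬halt_line → ¬convene_panel), the K-axiom yields O(¬convene_panel).
Premise 7, O(¬verify_affidavit → convene_panel), contraposes to O(¬convene_panel → verify_affidavit); with O(¬convene_panel) we get O(verify_affidavit).
Premise 9 is O(quarantine_waiver → ¬verify_affidavit); contrapositively O(verify_affidavit → ¬quarantine_waiver). Since O(verify_affidavit) holds, K gives O(¬quarantine_waiver).
Premise 1, O(¬raise_flag → quarantine_waiver), contraposes to O(¬quarantine_waiver → raise_flag); with O(¬quarantine_waiver) we get O(raise_flag).
However, F(raise_flag) at premise 4 amounts to O(¬raise_flag).
We now have both O(raise_flag) and O(¬raise_flag) — raise_flag is simultaneously obligatory and forbidden, violating the D-axiom.

Inconsistent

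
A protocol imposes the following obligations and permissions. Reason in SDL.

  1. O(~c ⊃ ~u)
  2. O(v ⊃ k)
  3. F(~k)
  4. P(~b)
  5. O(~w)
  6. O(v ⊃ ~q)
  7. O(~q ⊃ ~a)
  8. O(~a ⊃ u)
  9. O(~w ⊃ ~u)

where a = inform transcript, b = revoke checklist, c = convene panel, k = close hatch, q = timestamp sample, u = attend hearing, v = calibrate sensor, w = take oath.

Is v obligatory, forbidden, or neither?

From premise 5 we have O(~w).
Applying K to premise 9 (O(~w ⊃ ~u)) and O(~w) yields O(~u).
The contrapositive of premise 8 (O(~a ⊃ u)) is O(~u ⊃ a), and O(~u) is already established, so O(a).
The contrapositive of premise 7 (O(~q ⊃ ~a)) is O(a ⊃ q), and O(a) is already established, so O(q).
The contrapositive of premise 6 (O(v ⊃ ~q)) is O(q ⊃ ~v), and O(q) is already established, so O(~v).
Premises 1, 2, 3, 4 do not contribute to this derivation.
Thus O(~v), which is F(v): v is forbidden.

Forbidden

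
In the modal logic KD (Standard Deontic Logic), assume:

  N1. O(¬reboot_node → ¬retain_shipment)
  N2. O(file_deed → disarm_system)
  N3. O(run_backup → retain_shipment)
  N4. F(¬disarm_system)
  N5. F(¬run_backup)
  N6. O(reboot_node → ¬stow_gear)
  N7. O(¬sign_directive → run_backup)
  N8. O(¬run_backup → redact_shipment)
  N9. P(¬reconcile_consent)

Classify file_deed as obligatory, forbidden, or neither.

Premise 2 is O(file_deed → disarm_system); even if O(disarm_system) held, inferring O(file_deed) would be affirming the consequent — invalid.
No premise or chain of K-axiom applications forces O(file_deed), and none forces O(¬file_deed). So file_deed is neither obligatory nor forbidden under these norms.

Neither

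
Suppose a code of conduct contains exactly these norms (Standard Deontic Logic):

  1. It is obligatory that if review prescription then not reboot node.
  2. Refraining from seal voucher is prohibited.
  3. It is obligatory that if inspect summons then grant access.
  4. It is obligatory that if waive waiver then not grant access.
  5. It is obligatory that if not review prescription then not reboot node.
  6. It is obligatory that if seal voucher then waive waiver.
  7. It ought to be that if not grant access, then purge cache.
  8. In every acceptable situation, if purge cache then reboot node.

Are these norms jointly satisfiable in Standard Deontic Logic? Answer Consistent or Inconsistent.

Inconsistent

Premises 5 and 1 cover both cases: O(¬review_prescription → ¬reboot_node) and O(review_prescription → ¬reboot_node). Since ¬review_prescription ∨ review_prescription is a tautology, O(¬reboot_node) follows.
Premise 8 is O(purge_cache → reboot_node); contrapositively O(¬reboot_node → ¬purge_cache). Since O(¬reboot_node) holds, K gives O(¬purge_cache).
Premise 7, O(¬grant_access → purge_cache), contraposes to O(¬purge_cache → grant_access); with O(¬purge_cache) we get O(grant_access).
Premise 4, O(waive_waiver → ¬grant_access), contraposes to O(grant_access → ¬waive_waiver); with O(grant_access) we get O(¬waive_waiver).
Premise 6, O(seal_voucher → waive_waiver), contraposes to O(¬waive_waiver → ¬seal_voucher); with O(¬waive_waiver) we get O(¬seal_voucher).
However, F(¬seal_voucher) at premise 2 amounts to O(seal_voucher).
We now have both O(¬seal_voucher) and O(seal_voucher) — seal_voucher is simultaneously obligatory and forbidden, violating the D-axiom.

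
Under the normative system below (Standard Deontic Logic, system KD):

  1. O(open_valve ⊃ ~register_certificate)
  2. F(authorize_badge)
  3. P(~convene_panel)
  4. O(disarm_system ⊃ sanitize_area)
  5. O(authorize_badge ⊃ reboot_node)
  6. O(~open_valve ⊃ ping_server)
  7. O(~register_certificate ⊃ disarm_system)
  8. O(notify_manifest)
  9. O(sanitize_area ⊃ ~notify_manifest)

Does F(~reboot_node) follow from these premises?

Premise 5 is O(authorize_badge ⊃ reboot_node), but O(authorize_badge) is not derivable from the premises, so it does not yield O(reboot_node).
No other premise forces O(reboot_node). An ideal world satisfying every premise can still have ~reboot_node true, so F(~reboot_node) is not derivable.

No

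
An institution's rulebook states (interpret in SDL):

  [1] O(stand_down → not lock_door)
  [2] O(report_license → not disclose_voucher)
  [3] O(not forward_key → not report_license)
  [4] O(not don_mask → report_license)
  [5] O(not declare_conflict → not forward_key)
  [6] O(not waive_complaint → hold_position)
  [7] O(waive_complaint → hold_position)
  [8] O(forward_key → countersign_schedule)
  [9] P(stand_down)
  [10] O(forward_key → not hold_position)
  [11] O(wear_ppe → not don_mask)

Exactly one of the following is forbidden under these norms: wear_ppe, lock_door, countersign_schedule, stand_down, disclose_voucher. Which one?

By case analysis on waive_complaint: premise 7 gives O(waive_complaint → hold_position) and premise 6 gives O(not waive_complaint → hold_position), so O(hold_position) either way.
Premise 10 is O(forward_key → not hold_position); contrapositively O(hold_position → not forward_key). Since O(hold_position) holds, K gives O(not forward_key).
Premise 3 is O(not forward_key → not report_license); since O(not forward_key), deontic closure gives O(not report_license).
Premise 4, O(not don_mask → report_license), contraposes to O(not report_license → don_mask); with O(not report_license) we get O(don_mask).
The contrapositive of premise 11 (O(wear_ppe → not don_mask)) is O(don_mask → not wear_ppe), and O(don_mask) is already established, so O(not wear_ppe).
So O(not wear_ppe) holds, i.e. wear_ppe is forbidden. None of the other listed options is forbidden under the premises.

wear_ppe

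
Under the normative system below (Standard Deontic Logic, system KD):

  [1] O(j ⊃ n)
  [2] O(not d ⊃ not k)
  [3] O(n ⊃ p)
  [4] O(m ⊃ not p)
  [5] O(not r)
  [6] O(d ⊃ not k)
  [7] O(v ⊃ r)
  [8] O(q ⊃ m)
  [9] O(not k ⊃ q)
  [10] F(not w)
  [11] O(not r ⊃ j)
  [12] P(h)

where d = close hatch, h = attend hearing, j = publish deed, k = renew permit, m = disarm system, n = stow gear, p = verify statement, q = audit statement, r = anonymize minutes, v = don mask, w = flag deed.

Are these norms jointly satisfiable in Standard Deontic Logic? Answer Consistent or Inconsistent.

Inconsistent

Premises 6 and 2 cover both cases: O(d ⊃ not k) and O(not d ⊃ not k). Since d ∨ not d is a tautology, O(not k) follows.
With premise 9, O(not k ⊃ q), the K-axiom yields O(q).
Premise 8 is O(q ⊃ m); since O(q), deontic closure gives O(m).
From O(m) and premise 4, O(m ⊃ not p), we obtain O(not p).
Premise 3 is O(n ⊃ p); contrapositively O(not p ⊃ not n). Since O(not p) holds, K gives O(not n).
The contrapositive of premise 1 (O(j ⊃ n)) is O(not n ⊃ not j), and O(not n) is already established, so O(not j).
Premise 11, O(not r ⊃ j), contraposes to O(not j ⊃ r); with O(not j) we get O(r).
However, premise 5 gives O(not r).
We now have both O(r) and O(not r) — r is simultaneously obligatory and forbidden, violating the D-axiom.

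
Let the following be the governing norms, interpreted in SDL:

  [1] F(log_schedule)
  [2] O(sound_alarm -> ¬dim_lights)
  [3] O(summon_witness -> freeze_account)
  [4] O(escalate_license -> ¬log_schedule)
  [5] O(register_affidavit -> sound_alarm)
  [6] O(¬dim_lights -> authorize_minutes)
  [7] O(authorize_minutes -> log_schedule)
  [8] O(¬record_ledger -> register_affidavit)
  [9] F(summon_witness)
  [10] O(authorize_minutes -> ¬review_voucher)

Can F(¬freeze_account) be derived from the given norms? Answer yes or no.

Premise 3 is O(summon_witness -> freeze_account), but O(summon_witness) is not derivable from the premises, so it does not yield O(freeze_account).
No other premise forces O(freeze_account). An ideal world satisfying every premise can still have ¬freeze_account true, so F(¬freeze_account) is not derivable.

No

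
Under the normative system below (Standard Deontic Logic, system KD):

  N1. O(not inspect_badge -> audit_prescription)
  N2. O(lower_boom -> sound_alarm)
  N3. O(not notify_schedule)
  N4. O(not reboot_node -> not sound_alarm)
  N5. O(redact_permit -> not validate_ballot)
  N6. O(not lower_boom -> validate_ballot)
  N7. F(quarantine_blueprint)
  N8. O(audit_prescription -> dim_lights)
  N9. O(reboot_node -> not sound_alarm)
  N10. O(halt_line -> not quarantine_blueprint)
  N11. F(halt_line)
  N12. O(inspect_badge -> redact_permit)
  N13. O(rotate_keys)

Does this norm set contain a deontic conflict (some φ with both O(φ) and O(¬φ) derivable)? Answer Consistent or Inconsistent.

Consistent

Premise 10 is O(halt_line -> not quarantine_blueprint); even if O(not quarantine_blueprint) held, inferring O(halt_line) would be affirming the consequent — invalid.
So O(halt_line) is not derivable, and the apparent clash with O(not halt_line) does not arise.
A world satisfying every obligation exists (e.g. audit_prescription=true, dim_lights=true, halt_line=false, inspect_badge=false, lower_boom=false, notify_schedule=false, quarantine_blueprint=false, reboot_node=false, redact_permit=false, rotate_keys=true, sound_alarm=false, validate_ballot=true); no atom is both obligatory and forbidden, so the set is consistent.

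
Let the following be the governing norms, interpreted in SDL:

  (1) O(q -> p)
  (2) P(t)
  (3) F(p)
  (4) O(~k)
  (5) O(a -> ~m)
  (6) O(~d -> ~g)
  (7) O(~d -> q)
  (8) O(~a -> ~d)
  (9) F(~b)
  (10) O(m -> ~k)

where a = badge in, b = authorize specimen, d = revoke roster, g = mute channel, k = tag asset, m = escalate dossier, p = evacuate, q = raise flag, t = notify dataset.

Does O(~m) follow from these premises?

Yes

Premise 3, F(p), is equivalent to O(~p).
Premise 1, O(q -> p), contraposes to O(~p -> ~q); with O(~p) we get O(~q).
Premise 7, O(~d -> q), contraposes to O(~q -> d); with O(~q) we get O(d).
Premise 8 is O(~a -> ~d); contrapositively O(d -> a). Since O(d) holds, K gives O(a).
From O(a) and premise 5, O(a -> ~m), we obtain O(~m).
Premises 2, 4, 6, 9, 10 do not contribute to this derivation.
So O(~m) follows.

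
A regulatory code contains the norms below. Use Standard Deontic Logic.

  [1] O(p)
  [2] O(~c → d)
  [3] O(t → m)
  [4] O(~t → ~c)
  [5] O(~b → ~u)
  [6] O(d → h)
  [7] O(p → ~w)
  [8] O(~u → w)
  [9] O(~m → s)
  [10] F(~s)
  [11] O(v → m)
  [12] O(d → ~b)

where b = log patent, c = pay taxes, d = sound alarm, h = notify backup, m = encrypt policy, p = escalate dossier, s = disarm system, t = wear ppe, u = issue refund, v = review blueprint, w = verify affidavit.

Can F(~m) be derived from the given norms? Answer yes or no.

From premise 1 we have O(p).
Applying K to premise 7 (O(p → ~w)) and O(p) yields O(~w).
The contrapositive of premise 8 (O(~u → w)) is O(~w → u), and O(~w) is already established, so O(u).
Premise 5, O(~b → ~u), contraposes to O(u → b); with O(u) we get O(b).
The contrapositive of premise 12 (O(d → ~b)) is O(b → ~d), and O(b) is already established, so O(~d).
Premise 2 is O(~c → d); contrapositively O(~d → c). Since O(~d) holds, K gives O(c).
Premise 4, O(~t → ~c), contraposes to O(c → t); with O(c) we get O(t).
From O(t) and premise 3, O(t → m), we obtain O(m).
Premises 6, 9, 10, 11 do not contribute to this derivation.
So O(m) holds, i.e. F(~m). The claim follows.

Yes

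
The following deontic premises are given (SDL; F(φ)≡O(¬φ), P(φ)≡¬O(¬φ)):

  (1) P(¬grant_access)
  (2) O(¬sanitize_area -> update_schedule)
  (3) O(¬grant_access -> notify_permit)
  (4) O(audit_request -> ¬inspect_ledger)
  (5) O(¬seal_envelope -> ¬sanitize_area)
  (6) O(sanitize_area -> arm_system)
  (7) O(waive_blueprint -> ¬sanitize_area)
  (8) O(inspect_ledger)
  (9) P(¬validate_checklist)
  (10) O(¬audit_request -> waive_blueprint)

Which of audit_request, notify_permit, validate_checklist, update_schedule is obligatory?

update_schedule

Premise 8 states O(inspect_ledger) outright.
Premise 4, O(audit_request -> ¬inspect_ledger), contraposes to O(inspect_ledger -> ¬audit_request); with O(inspect_ledger) we get O(¬audit_request).
Applying K to premise 10 (O(¬audit_request -> waive_blueprint)) and O(¬audit_request) yields O(waive_blueprint).
Applying K to premise 7 (O(waive_blueprint -> ¬sanitize_area)) and O(waive_blueprint) yields O(¬sanitize_area).
Applying K to premise 2 (O(¬sanitize_area -> update_schedule)) and O(¬sanitize_area) yields O(update_schedule).
So O(update_schedule) holds — update_schedule is obligatory. None of the other listed options is made obligatory by any chain of premises.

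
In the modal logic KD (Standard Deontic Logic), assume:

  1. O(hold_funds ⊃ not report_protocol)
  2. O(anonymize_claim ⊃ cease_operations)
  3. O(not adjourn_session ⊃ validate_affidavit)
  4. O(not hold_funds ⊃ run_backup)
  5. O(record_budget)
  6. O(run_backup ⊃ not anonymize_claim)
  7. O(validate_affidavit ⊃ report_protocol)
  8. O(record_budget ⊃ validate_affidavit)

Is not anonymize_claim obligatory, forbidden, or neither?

Obligatory

From premise 5 we have O(record_budget).
From O(record_budget) and premise 8, O(record_budget ⊃ validate_affidavit), we obtain O(validate_affidavit).
Applying K to premise 7 (O(validate_affidavit ⊃ report_protocol)) and O(validate_affidavit) yields O(report_protocol).
Premise 1 is O(hold_funds ⊃ not report_protocol); contrapositively O(report_protocol ⊃ not hold_funds). Since O(report_protocol) holds, K gives O(not hold_funds).
Applying K to premise 4 (O(not hold_funds ⊃ run_backup)) and O(not hold_funds) yields O(run_backup).
With premise 6, O(run_backup ⊃ not anonymize_claim), the K-axiom yields O(not anonymize_claim).
Premises 2, 3 do not contribute to this derivation.
Hence not anonymize_claim is obligatory.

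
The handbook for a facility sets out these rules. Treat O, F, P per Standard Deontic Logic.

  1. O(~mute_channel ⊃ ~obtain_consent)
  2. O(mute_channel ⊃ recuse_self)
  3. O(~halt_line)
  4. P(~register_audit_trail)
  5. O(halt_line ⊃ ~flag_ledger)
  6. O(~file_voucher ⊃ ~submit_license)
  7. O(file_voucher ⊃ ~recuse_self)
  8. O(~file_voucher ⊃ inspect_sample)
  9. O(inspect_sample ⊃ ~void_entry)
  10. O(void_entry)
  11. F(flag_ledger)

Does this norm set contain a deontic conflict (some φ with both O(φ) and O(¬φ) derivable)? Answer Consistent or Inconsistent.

Consistent

Premise 5 is O(halt_line ⊃ ~flag_ledger); even if O(~flag_ledger) held, inferring O(halt_line) would be affirming the consequent — invalid.
So O(halt_line) is not derivable, and the apparent clash with O(~halt_line) does not arise.
A world satisfying every obligation exists (e.g. file_voucher=true, flag_ledger=false, halt_line=false, inspect_sample=false, mute_channel=false, obtain_consent=false, recuse_self=false, register_audit_trail=false, submit_license=false, void_entry=true); no atom is both obligatory and forbidden, so the set is consistent.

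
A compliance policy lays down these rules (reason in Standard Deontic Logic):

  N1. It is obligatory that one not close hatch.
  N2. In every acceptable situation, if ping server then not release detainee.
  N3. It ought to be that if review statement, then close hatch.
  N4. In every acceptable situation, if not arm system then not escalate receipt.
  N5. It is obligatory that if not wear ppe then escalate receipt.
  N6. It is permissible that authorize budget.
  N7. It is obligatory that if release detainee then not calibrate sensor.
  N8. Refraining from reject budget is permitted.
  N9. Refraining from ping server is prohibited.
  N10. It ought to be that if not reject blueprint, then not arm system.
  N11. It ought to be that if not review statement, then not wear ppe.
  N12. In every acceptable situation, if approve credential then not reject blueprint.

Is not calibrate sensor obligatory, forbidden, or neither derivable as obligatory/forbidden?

Neither

Premise 7 is O(release_detainee → ¬calibrate_sensor), but O(release_detainee) is not derivable from the premises, so it does not yield O(¬calibrate_sensor).
No premise or chain of K-axiom applications forces O(¬calibrate_sensor), and none forces O(calibrate_sensor). So ¬calibrate_sensor is neither obligatory nor forbidden under these norms.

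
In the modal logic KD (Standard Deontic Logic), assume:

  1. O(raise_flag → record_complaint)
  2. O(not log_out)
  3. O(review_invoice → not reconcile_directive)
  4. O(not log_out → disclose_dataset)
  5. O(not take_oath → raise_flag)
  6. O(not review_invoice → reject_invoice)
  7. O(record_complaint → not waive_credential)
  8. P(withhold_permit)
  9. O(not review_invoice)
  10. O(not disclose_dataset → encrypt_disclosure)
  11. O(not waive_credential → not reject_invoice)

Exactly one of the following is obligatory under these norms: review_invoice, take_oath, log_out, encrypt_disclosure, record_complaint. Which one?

Premise 9 gives O(not review_invoice).
Applying K to premise 6 (O(not review_invoice → reject_invoice)) and O(not review_invoice) yields O(reject_invoice).
Premise 11 is O(not waive_credential → not reject_invoice); contrapositively O(reject_invoice → waive_credential). Since O(reject_invoice) holds, K gives O(waive_credential).
Premise 7, O(record_complaint → not waive_credential), contraposes to O(waive_credential → not record_complaint); with O(waive_credential) we get O(not record_complaint).
Premise 1, O(raise_flag → record_complaint), contraposes to O(not record_complaint → not raise_flag); with O(not record_complaint) we get O(not raise_flag).
Premise 5 is O(not take_oath → raise_flag); contrapositively O(not raise_flag → take_oath). Since O(not raise_flag) holds, K gives O(take_oath).
So O(take_oath) holds — take_oath is obligatory. None of the other listed options is made obligatory by any chain of premises.

take_oath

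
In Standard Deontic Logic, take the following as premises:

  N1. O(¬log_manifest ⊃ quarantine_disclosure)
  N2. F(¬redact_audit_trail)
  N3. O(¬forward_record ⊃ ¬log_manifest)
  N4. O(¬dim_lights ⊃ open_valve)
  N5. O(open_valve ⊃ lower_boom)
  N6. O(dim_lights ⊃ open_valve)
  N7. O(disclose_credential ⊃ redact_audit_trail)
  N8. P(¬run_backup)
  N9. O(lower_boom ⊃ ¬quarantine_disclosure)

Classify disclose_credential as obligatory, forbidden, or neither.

Neither

Premise 7 is O(disclose_credential ⊃ redact_audit_trail); even if O(redact_audit_trail) held, inferring O(disclose_credential) would be affirming the consequent — invalid.
No premise or chain of K-axiom applications forces O(disclose_credential), and none forces O(¬disclose_credential). So disclose_credential is neither obligatory nor forbidden under these norms.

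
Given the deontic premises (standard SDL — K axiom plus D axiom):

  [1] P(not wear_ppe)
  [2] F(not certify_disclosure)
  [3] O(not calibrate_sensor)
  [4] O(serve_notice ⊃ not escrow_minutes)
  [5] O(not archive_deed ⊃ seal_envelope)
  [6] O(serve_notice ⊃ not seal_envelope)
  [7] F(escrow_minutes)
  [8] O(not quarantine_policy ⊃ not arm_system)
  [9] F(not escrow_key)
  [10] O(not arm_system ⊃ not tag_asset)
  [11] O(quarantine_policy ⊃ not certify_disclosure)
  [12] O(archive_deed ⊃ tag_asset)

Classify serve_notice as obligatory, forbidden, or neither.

Forbidden

Premise 2, F(not certify_disclosure), is equivalent to O(certify_disclosure).
The contrapositive of premise 11 (O(quarantine_policy ⊃ not certify_disclosure)) is O(certify_disclosure ⊃ not quarantine_policy), and O(certify_disclosure) is already established, so O(not quarantine_policy).
Applying K to premise 8 (O(not quarantine_policy ⊃ not arm_system)) and O(not quarantine_policy) yields O(not arm_system).
Applying K to premise 10 (O(not arm_system ⊃ not tag_asset)) and O(not arm_system) yields O(not tag_asset).
The contrapositive of premise 12 (O(archive_deed ⊃ tag_asset)) is O(not tag_asset ⊃ not archive_deed), and O(not tag_asset) is already established, so O(not archive_deed).
With premise 5, O(not archive_deed ⊃ seal_envelope), the K-axiom yields O(seal_envelope).
The contrapositive of premise 6 (O(serve_notice ⊃ not seal_envelope)) is O(seal_envelope ⊃ not serve_notice), and O(seal_envelope) is already established, so O(not serve_notice).
Premises 1, 3, 4, 7, 9 do not contribute to this derivation.
Thus O(not serve_notice), which is F(serve_notice): serve_notice is forbidden.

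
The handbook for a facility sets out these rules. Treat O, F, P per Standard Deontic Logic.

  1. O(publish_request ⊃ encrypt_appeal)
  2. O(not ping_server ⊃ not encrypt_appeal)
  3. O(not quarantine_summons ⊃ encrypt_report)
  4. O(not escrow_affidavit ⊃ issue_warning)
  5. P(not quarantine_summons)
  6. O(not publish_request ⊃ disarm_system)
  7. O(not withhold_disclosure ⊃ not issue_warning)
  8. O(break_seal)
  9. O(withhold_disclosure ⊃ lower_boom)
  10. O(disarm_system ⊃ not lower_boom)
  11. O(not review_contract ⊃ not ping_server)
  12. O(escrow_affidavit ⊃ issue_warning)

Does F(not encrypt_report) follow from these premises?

Premise 3 is O(not quarantine_summons ⊃ encrypt_report), but O(not quarantine_summons) is not derivable from the premises (the permission P(not quarantine_summons) asserts only not O(quarantine_summons), not O(not quarantine_summons)), so it does not yield O(encrypt_report).
No other premise forces O(encrypt_report). An ideal world satisfying every premise can still have not encrypt_report true, so F(not encrypt_report) is not derivable.

No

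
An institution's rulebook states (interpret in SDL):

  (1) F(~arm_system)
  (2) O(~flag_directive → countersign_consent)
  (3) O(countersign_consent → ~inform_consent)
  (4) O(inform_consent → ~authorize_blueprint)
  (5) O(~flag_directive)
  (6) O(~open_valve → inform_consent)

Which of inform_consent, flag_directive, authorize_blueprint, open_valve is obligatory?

open_valve

From premise 5 we have O(~flag_directive).
From O(~flag_directive) and premise 2, O(~flag_directive → countersign_consent), we obtain O(countersign_consent).
With premise 3, O(countersign_consent → ~inform_consent), the K-axiom yields O(~inform_consent).
Premise 6, O(~open_valve → inform_consent), contraposes to O(~inform_consent → open_valve); with O(~inform_consent) we get O(open_valve).
So O(open_valve) holds — open_valve is obligatory. None of the other listed options is made obligatory by any chain of premises.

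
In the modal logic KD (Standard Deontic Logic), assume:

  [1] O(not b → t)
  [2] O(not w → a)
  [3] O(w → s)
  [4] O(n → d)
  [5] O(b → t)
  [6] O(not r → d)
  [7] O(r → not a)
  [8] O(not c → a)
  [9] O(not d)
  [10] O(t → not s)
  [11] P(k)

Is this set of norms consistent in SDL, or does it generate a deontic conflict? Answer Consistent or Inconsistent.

Inconsistent

Premises 5 and 1 cover both cases: O(b → t) and O(not b → t). Since b ∨ not b is a tautology, O(t) follows.
With premise 10, O(t → not s), the K-axiom yields O(not s).
The contrapositive of premise 3 (O(w → s)) is O(not s → not w), and O(not s) is already established, so O(not w).
Applying K to premise 2 (O(not w → a)) and O(not w) yields O(a).
The contrapositive of premise 7 (O(r → not a)) is O(a → not r), and O(a) is already established, so O(not r).
From O(not r) and premise 6, O(not r → d), we obtain O(d).
However, premise 9 gives O(not d).
We now have both O(d) and O(not d) — d is simultaneously obligatory and forbidden, violating the D-axiom.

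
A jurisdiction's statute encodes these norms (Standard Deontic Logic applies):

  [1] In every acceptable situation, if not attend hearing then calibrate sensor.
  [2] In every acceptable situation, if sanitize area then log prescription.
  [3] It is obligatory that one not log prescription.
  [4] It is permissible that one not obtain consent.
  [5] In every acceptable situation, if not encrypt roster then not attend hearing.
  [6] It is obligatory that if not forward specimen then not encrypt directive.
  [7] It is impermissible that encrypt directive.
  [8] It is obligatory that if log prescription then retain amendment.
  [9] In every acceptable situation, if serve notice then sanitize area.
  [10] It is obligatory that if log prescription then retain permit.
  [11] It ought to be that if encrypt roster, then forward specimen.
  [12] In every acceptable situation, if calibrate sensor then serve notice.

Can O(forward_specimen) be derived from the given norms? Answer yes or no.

From premise 3 we have O(¬log_prescription).
Premise 2, O(sanitize_area → log_prescription), contraposes to O(¬log_prescription → ¬sanitize_area); with O(¬log_prescription) we get O(¬sanitize_area).
The contrapositive of premise 9 (O(serve_notice → sanitize_area)) is O(¬sanitize_area → ¬serve_notice), and O(¬sanitize_area) is already established, so O(¬serve_notice).
The contrapositive of premise 12 (O(calibrate_sensor → serve_notice)) is O(¬serve_notice → ¬calibrate_sensor), and O(¬serve_notice) is already established, so O(¬calibrate_sensor).
Premise 1, O(¬attend_hearing → calibrate_sensor), contraposes to O(¬calibrate_sensor → attend_hearing); with O(¬calibrate_sensor) we get O(attend_hearing).
The contrapositive of premise 5 (O(¬encrypt_roster → ¬attend_hearing)) is O(attend_hearing → encrypt_roster), and O(attend_hearing) is already established, so O(encrypt_roster).
With premise 11, O(encrypt_roster → forward_specimen), the K-axiom yields O(forward_specimen).
Premises 4, 6, 7, 8, 10 do not contribute to this derivation.
So O(forward_specimen) follows.

Yes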